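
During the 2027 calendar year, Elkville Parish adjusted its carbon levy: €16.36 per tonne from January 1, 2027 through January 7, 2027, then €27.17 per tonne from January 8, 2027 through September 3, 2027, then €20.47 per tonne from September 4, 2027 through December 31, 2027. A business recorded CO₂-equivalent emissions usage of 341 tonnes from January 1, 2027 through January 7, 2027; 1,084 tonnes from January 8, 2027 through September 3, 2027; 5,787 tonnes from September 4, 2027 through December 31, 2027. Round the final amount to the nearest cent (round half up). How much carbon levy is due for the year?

€153490.93

January 1 – January 7, 2027: 341 tonnes at €16.36/tonne → €5578.76
January 8 – September 3, 2027: 1,084 tonnes at €27.17/tonne → €29452.28
September 4 – December 31, 2027: 5,787 tonnes at €20.47/tonne → €118459.89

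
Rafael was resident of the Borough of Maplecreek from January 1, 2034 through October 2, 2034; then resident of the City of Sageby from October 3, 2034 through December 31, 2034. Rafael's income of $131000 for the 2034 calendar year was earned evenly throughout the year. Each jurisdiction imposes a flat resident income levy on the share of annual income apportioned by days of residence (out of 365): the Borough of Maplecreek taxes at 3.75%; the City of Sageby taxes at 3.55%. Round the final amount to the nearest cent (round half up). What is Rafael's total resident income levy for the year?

$4847.90

The Borough of Maplecreek, January 1 – October 2, 2034: 275 days → $131000 × 3.75% × 275/365 = $3701.1986
The City of Sageby, October 3 – December 31, 2034: 90 days → $131000 × 3.55% × 90/365 = $1146.6986
Total = $4847.8973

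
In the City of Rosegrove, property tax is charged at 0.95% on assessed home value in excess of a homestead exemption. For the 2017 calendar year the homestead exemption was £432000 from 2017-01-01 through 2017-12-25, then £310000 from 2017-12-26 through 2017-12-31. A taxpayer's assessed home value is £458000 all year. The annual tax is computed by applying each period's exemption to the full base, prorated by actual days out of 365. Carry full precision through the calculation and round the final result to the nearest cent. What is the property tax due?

2017-01-01 to 2017-12-25: 359 days, exemption £432000 → (£458000 − £432000) × 0.95% × 359/365 = £242.9397
2017-12-26 to 2017-12-31: 6 days, exemption £310000 → (£458000 − £310000) × 0.95% × 6/365 = £23.1123
Total = £266.0521

£266.05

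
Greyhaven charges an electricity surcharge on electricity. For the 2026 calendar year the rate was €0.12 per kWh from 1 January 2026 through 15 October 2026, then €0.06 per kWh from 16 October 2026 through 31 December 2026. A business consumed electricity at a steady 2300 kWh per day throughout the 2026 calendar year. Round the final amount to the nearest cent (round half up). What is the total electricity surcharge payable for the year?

€90,114.00

1 January – 15 October 2026: 288 days × 2300 kWh/day = 662,400 kWh at €0.12/kWh → €79,488.00
16 October – 31 December 2026: 77 days × 2300 kWh/day = 177,100 kWh at €0.06/kWh → €10,626.00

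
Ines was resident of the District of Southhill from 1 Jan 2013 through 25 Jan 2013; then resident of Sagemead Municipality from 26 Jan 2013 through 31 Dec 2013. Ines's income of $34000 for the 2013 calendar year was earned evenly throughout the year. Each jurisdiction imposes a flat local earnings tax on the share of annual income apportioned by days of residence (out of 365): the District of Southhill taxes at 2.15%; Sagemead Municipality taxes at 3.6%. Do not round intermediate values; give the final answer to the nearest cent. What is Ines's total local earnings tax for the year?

$1190.23

The District of Southhill, 1 Jan – 25 Jan 2013: 25 days → $34000 × 2.15% × 25/365 = $50.0685
Sagemead Municipality, 26 Jan – 31 Dec 2013: 340 days → $34000 × 3.6% × 340/365 = $1140.1644
Total = $1190.2329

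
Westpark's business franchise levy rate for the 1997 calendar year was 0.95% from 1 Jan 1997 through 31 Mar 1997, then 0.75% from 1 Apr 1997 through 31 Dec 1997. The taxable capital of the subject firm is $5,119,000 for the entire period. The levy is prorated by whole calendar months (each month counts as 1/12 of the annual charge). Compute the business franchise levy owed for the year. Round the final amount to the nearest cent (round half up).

1 Jan – 31 Mar 1997: 3 months at 0.95% → $5,119,000 × 0.95% × 3/12 = $12,157.6250
1 Apr – 31 Dec 1997: 9 months at 0.75% → $5,119,000 × 0.75% × 9/12 = $28,794.3750
Total = $40,952.0000

$40,952.00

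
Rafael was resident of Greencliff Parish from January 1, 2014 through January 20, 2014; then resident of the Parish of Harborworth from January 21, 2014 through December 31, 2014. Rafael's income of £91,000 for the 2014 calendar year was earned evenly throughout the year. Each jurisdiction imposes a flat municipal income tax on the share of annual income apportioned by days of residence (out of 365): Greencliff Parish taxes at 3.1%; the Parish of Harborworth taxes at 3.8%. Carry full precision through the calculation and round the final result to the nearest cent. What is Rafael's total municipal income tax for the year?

Greencliff Parish, January 1 – January 20, 2014: 20 days → £91,000 × 3.1% × 20/365 = £154.5753
The Parish of Harborworth, January 21 – December 31, 2014: 345 days → £91,000 × 3.8% × 345/365 = £3,268.5205
Total = £3,423.0959

£3,423.10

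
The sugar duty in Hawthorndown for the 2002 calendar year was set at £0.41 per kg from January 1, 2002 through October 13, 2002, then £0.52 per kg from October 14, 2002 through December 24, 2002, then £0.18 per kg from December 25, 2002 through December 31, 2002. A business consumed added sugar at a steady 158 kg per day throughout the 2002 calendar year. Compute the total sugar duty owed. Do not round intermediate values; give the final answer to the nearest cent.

January 1 – October 13, 2002: 286 days × 158 kg/day = 45,188 kg at £0.41/kg → £18527.08
October 14 – December 24, 2002: 72 days × 158 kg/day = 11,376 kg at £0.52/kg → £5915.52
December 25 – December 31, 2002: 7 days × 158 kg/day = 1,106 kg at £0.18/kg → £199.08

£24641.68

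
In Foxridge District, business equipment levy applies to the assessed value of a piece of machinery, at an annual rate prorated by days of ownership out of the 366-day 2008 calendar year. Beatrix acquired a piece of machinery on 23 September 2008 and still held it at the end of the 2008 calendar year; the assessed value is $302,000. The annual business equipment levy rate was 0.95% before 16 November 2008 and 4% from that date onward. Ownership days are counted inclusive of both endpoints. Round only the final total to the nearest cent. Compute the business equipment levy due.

$1,941.55

23 September – 15 November 2008: 54 days at 0.95% → $302,000 × 0.95% × 54/366 = $423.2951
16 November – 31 December 2008: 46 days at 4% → $302,000 × 4% × 46/366 = $1,518.2514
Total = $1,941.5464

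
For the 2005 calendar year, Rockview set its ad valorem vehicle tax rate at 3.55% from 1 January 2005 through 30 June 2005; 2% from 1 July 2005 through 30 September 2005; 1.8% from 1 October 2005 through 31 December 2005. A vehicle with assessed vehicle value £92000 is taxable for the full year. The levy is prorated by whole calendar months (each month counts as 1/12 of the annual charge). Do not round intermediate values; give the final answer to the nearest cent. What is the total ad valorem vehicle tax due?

1 January – 30 June 2005: 6 months at 3.55% → £92000 × 3.55% × 6/12 = £1633.0000
1 July – 30 September 2005: 3 months at 2% → £92000 × 2% × 3/12 = £460.0000
1 October – 31 December 2005: 3 months at 1.8% → £92000 × 1.8% × 3/12 = £414.0000
Total = £2507.0000

£2507.00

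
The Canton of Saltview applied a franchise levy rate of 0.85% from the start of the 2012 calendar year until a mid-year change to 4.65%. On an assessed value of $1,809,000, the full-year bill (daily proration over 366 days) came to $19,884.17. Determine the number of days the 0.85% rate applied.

Let d = days at the first rate; then 366 − d days at the second rate.
$1,809,000 × [0.85%·d + 4.65%·(366−d)] / 366 = $19,884.17
Solving gives d = 342, so the new rate took effect on December 8, 2012.

342 days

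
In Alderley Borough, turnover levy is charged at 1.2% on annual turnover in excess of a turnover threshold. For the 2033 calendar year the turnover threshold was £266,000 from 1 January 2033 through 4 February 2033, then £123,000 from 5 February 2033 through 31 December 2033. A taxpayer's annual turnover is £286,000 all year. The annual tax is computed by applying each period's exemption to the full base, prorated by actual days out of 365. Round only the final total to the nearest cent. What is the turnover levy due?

£1,791.45

1 January – 4 February 2033: 35 days, exemption £266,000 → (£286,000 − £266,000) × 1.2% × 35/365 = £23.0137
5 February – 31 December 2033: 330 days, exemption £123,000 → (£286,000 − £123,000) × 1.2% × 330/365 = £1,768.4384
Total = £1,791.4521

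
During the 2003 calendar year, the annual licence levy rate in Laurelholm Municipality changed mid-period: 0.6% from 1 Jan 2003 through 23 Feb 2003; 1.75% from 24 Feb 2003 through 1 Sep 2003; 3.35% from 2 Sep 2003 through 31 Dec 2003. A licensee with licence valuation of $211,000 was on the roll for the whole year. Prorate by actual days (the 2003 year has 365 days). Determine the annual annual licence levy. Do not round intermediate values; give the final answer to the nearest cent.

$4,452.68

1 Jan – 23 Feb 2003: 54 days at 0.6% → $211,000 × 0.6% × 54/365 = $187.2986
24 Feb – 1 Sep 2003: 190 days at 1.75% → $211,000 × 1.75% × 190/365 = $1,922.1233
2 Sep – 31 Dec 2003: 121 days at 3.35% → $211,000 × 3.35% × 121/365 = $2,343.2562
Total = $4,452.6781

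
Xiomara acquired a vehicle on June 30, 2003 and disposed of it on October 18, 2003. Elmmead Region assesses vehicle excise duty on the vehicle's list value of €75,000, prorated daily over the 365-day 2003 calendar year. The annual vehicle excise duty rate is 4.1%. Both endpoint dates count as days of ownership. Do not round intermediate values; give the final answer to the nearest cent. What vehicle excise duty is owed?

Days held (June 30 – October 18, 2003): 111 out of 365
Tax = €75,000 × 4.1% × 111/365 = €935.1370

€935.14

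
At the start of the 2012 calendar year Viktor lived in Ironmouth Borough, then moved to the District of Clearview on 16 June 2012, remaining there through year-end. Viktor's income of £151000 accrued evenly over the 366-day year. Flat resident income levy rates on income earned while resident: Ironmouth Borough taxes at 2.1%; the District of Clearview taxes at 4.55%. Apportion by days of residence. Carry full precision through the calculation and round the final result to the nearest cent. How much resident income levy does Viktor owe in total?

£5182.48

Ironmouth Borough, 1 January – 15 June 2012: 167 days → £151000 × 2.1% × 167/366 = £1446.8770
The District of Clearview, 16 June – 31 December 2012: 199 days → £151000 × 4.55% × 199/366 = £3735.5997
Total = £5182.4768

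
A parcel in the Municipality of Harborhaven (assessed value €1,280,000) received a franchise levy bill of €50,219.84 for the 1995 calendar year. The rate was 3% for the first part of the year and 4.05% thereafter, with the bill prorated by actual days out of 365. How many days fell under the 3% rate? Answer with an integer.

44 days

Let d = days at the first rate; then 365 − d days at the second rate.
€1,280,000 × [3%·d + 4.05%·(365−d)] / 365 = €50,219.84
Solving gives d = 44, so the new rate took effect on 14 February 1995.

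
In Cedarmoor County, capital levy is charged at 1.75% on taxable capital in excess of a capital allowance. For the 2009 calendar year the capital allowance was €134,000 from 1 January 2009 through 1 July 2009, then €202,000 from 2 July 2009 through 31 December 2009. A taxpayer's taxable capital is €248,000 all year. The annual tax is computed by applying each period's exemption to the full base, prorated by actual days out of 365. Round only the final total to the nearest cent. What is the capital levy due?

€1,398.37

1 January – 1 July 2009: 182 days, exemption €134,000 → (€248,000 − €134,000) × 1.75% × 182/365 = €994.7671
2 July – 31 December 2009: 183 days, exemption €202,000 → (€248,000 − €202,000) × 1.75% × 183/365 = €403.6027
Total = €1,398.3699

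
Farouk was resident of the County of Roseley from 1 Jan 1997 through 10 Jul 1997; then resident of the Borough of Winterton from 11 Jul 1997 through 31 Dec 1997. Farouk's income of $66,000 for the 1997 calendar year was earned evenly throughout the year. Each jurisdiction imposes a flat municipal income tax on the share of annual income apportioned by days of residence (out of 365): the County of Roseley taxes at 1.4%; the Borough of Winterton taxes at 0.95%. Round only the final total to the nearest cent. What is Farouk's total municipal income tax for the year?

The County of Roseley, 1 Jan – 10 Jul 1997: 191 days → $66,000 × 1.4% × 191/365 = $483.5178
The Borough of Winterton, 11 Jul – 31 Dec 1997: 174 days → $66,000 × 0.95% × 174/365 = $298.8986
Total = $782.4164

$782.42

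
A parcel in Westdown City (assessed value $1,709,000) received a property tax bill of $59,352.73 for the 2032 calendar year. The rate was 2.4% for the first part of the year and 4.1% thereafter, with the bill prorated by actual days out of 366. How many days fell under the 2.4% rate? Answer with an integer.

135 days

Let d = days at the first rate; then 366 − d days at the second rate.
$1,709,000 × [2.4%·d + 4.1%·(366−d)] / 366 = $59,352.73
Solving gives d = 135, so the new rate took effect on May 15, 2032.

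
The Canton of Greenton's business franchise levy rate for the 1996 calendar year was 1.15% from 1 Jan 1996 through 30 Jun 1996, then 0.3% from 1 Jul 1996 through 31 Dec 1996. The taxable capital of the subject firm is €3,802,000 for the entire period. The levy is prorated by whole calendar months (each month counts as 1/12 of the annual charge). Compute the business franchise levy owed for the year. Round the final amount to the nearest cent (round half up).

€27,564.50

1 Jan – 30 Jun 1996: 6 months at 1.15% → €3,802,000 × 1.15% × 6/12 = €21,861.5000
1 Jul – 31 Dec 1996: 6 months at 0.3% → €3,802,000 × 0.3% × 6/12 = €5,703.0000
Total = €27,564.5000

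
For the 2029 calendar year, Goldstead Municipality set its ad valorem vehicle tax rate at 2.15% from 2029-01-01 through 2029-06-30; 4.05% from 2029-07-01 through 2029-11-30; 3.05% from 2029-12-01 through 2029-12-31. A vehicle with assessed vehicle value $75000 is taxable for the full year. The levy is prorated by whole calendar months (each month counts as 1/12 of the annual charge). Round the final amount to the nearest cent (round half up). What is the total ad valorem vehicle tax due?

2029-01-01 to 2029-06-30: 6 months at 2.15% → $75000 × 2.15% × 6/12 = $806.2500
2029-07-01 to 2029-11-30: 5 months at 4.05% → $75000 × 4.05% × 5/12 = $1265.6250
2029-12-01 to 2029-12-31: 1 month at 3.05% → $75000 × 3.05% × 1/12 = $190.6250
Total = $2262.5000

$2262.50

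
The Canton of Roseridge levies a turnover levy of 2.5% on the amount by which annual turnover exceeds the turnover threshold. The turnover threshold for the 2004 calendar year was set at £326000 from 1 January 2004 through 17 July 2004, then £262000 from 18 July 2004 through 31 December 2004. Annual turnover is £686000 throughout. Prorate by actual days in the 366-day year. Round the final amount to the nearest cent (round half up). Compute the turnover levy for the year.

£9730.05

1 January – 17 July 2004: 199 days, exemption £326000 → (£686000 − £326000) × 2.5% × 199/366 = £4893.4426
18 July – 31 December 2004: 167 days, exemption £262000 → (£686000 − £262000) × 2.5% × 167/366 = £4836.6120
Total = £9730.0546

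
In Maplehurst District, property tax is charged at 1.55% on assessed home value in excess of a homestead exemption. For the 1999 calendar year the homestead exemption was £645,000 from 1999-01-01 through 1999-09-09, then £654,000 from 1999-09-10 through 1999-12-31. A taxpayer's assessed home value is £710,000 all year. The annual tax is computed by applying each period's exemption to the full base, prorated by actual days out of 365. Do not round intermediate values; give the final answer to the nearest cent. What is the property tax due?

£964.31

1999-01-01 to 1999-09-09: 252 days, exemption £645,000 → (£710,000 − £645,000) × 1.55% × 252/365 = £695.5890
1999-09-10 to 1999-12-31: 113 days, exemption £654,000 → (£710,000 − £654,000) × 1.55% × 113/365 = £268.7233
Total = £964.3123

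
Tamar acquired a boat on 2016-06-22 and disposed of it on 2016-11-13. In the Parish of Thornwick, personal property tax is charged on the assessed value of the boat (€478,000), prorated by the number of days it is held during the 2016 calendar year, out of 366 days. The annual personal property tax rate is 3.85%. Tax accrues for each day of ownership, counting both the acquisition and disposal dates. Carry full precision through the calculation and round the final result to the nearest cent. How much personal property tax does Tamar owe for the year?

€7,290.81

Days held (2016-06-22 to 2016-11-13): 145 out of 366
Tax = €478,000 × 3.85% × 145/366 = €7,290.8060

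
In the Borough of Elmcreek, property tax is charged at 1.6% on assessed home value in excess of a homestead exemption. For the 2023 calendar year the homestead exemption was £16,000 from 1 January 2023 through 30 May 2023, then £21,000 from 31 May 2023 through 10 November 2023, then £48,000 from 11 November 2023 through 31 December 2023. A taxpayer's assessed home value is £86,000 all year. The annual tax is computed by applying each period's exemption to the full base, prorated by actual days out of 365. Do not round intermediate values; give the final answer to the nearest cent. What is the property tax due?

£1,012.52

1 January – 30 May 2023: 150 days, exemption £16,000 → (£86,000 − £16,000) × 1.6% × 150/365 = £460.2740
31 May – 10 November 2023: 164 days, exemption £21,000 → (£86,000 − £21,000) × 1.6% × 164/365 = £467.2877
11 November – 31 December 2023: 51 days, exemption £48,000 → (£86,000 − £48,000) × 1.6% × 51/365 = £84.9534
Total = £1,012.5151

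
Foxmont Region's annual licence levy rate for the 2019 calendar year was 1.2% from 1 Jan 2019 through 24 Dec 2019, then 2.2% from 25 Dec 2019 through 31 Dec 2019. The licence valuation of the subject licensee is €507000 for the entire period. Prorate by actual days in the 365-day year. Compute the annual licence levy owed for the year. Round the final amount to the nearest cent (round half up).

1 Jan – 24 Dec 2019: 358 days at 1.2% → €507000 × 1.2% × 358/365 = €5967.3205
25 Dec – 31 Dec 2019: 7 days at 2.2% → €507000 × 2.2% × 7/365 = €213.9123
Total = €6181.2329

€6181.23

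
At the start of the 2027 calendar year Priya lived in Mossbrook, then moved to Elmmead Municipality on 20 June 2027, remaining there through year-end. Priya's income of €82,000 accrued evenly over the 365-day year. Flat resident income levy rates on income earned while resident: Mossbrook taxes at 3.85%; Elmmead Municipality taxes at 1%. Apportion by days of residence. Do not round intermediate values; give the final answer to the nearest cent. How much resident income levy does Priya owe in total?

€1,908.47

Mossbrook, 1 January – 19 June 2027: 170 days → €82,000 × 3.85% × 170/365 = €1,470.3836
Elmmead Municipality, 20 June – 31 December 2027: 195 days → €82,000 × 1% × 195/365 = €438.0822
Total = €1,908.4658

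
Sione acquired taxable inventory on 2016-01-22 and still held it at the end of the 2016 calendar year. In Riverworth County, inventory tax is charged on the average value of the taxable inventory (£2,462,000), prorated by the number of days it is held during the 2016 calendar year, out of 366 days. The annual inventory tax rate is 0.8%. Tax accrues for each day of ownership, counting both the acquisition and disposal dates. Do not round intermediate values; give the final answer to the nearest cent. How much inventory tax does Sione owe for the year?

£18,565.90

Days held (2016-01-22 to 2016-12-31): 345 out of 366
Tax = £2,462,000 × 0.8% × 345/366 = £18,565.9016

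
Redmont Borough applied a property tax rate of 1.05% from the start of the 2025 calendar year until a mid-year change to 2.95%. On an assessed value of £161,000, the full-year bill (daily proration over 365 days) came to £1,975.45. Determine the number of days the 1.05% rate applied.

331 days

Let d = days at the first rate; then 365 − d days at the second rate.
£161,000 × [1.05%·d + 2.95%·(365−d)] / 365 = £1,975.45
Solving gives d = 331, so the new rate took effect on 28 November 2025.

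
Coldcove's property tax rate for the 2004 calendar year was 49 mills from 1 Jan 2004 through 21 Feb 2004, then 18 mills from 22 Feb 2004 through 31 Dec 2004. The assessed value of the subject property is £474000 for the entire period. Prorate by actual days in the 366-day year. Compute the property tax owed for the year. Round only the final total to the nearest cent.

£10619.67

1 Jan – 21 Feb 2004: 52 days at 49 mills → £474000 × 4.9% × 52/366 = £3299.8689
22 Feb – 31 Dec 2004: 314 days at 18 mills → £474000 × 1.8% × 314/366 = £7319.8033
Total = £10619.6721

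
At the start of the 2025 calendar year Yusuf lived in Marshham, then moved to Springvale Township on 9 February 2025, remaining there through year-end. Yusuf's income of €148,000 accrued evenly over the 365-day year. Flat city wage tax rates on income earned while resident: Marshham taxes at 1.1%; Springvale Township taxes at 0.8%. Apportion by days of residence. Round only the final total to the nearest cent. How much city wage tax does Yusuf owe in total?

Marshham, 1 January – 8 February 2025: 39 days → €148,000 × 1.1% × 39/365 = €173.9507
Springvale Township, 9 February – 31 December 2025: 326 days → €148,000 × 0.8% × 326/365 = €1,057.4904
Total = €1,231.4411

€1,231.44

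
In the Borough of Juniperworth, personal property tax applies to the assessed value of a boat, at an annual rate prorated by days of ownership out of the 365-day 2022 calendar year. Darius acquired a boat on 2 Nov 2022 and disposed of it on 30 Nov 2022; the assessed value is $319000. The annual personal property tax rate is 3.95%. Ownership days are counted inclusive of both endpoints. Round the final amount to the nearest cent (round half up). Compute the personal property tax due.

$1001.14

Days held (2 Nov – 30 Nov 2022): 29 out of 365
Tax = $319000 × 3.95% × 29/365 = $1001.1356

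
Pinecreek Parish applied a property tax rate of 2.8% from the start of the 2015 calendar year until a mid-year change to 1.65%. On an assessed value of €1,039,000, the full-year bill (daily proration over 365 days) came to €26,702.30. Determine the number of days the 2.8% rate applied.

292 days

Let d = days at the first rate; then 365 − d days at the second rate.
€1,039,000 × [2.8%·d + 1.65%·(365−d)] / 365 = €26,702.30
Solving gives d = 292, so the new rate took effect on October 20, 2015.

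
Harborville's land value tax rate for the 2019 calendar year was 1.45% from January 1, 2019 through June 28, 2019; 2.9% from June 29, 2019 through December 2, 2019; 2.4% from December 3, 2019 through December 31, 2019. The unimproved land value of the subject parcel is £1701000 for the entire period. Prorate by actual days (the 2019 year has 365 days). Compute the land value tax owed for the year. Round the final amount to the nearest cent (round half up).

January 1 – June 28, 2019: 179 days at 1.45% → £1701000 × 1.45% × 179/365 = £12095.7411
June 29 – December 2, 2019: 157 days at 2.9% → £1701000 × 2.9% × 157/365 = £21218.2274
December 3 – December 31, 2019: 29 days at 2.4% → £1701000 × 2.4% × 29/365 = £3243.5507
Total = £36557.5192

£36557.52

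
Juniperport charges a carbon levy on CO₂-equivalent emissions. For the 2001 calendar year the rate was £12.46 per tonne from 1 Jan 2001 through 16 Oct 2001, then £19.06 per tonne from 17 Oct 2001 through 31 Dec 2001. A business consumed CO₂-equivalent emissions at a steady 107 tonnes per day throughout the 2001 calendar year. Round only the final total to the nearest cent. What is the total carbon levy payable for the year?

£540296.50

1 Jan – 16 Oct 2001: 289 days × 107 tonnes/day = 30,923 tonnes at £12.46/tonne → £385300.58
17 Oct – 31 Dec 2001: 76 days × 107 tonnes/day = 8,132 tonnes at £19.06/tonne → £154995.92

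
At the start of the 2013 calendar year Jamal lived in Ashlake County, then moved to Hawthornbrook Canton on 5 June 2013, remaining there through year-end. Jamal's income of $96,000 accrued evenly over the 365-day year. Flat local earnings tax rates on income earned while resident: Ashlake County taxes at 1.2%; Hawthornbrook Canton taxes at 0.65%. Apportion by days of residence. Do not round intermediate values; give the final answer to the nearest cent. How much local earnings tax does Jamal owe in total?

Ashlake County, 1 January – 4 June 2013: 155 days → $96,000 × 1.2% × 155/365 = $489.2055
Hawthornbrook Canton, 5 June – 31 December 2013: 210 days → $96,000 × 0.65% × 210/365 = $359.0137
Total = $848.2192

$848.22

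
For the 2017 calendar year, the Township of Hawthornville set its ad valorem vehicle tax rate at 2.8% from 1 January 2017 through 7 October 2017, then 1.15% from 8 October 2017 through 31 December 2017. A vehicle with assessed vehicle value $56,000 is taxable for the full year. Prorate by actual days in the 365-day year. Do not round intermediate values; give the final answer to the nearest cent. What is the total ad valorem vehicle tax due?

$1,352.82

1 January – 7 October 2017: 280 days at 2.8% → $56,000 × 2.8% × 280/365 = $1,202.8493
8 October – 31 December 2017: 85 days at 1.15% → $56,000 × 1.15% × 85/365 = $149.9726
Total = $1,352.8219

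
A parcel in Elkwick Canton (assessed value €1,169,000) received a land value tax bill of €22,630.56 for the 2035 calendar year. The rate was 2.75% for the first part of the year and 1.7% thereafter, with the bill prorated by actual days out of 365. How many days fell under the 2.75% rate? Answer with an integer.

82 days

Let d = days at the first rate; then 365 − d days at the second rate.
€1,169,000 × [2.75%·d + 1.7%·(365−d)] / 365 = €22,630.56
Solving gives d = 82, so the new rate took effect on 24 March 2035.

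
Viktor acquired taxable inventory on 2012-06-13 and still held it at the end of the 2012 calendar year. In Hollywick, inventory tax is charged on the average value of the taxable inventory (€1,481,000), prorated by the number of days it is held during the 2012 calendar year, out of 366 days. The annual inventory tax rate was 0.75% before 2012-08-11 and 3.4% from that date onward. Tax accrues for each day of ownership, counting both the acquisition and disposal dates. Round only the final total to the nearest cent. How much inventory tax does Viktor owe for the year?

2012-06-13 to 2012-08-10: 59 days at 0.75% → €1,481,000 × 0.75% × 59/366 = €1,790.5533
2012-08-11 to 2012-12-31: 143 days at 3.4% → €1,481,000 × 3.4% × 143/366 = €19,673.8306
Total = €21,464.3839

€21,464.38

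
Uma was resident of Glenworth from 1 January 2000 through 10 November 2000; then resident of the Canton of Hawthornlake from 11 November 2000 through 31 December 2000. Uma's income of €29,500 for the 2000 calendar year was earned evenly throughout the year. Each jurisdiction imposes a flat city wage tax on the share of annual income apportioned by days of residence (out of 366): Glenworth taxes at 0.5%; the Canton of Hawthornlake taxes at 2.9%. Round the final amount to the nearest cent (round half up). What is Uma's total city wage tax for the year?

Glenworth, 1 January – 10 November 2000: 315 days → €29,500 × 0.5% × 315/366 = €126.9467
The Canton of Hawthornlake, 11 November – 31 December 2000: 51 days → €29,500 × 2.9% × 51/366 = €119.2090
Total = €246.1557

€246.16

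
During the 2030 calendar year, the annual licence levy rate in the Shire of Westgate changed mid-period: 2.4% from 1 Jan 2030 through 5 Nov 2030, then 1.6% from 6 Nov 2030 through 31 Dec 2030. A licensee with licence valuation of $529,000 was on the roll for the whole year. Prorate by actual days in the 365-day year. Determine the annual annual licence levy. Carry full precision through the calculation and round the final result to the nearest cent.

$12,046.71

1 Jan – 5 Nov 2030: 309 days at 2.4% → $529,000 × 2.4% × 309/365 = $10,748.1205
6 Nov – 31 Dec 2030: 56 days at 1.6% → $529,000 × 1.6% × 56/365 = $1,298.5863
Total = $12,046.7068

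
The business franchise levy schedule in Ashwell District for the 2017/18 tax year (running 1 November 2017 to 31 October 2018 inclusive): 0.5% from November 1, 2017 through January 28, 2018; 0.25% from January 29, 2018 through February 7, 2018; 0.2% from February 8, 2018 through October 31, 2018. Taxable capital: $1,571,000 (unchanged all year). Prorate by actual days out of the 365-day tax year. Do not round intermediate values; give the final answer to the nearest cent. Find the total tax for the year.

$4,312.72

November 1, 2017 – January 28, 2018: 89 days at 0.5% → $1,571,000 × 0.5% × 89/365 = $1,915.3288
January 29 – February 7, 2018: 10 days at 0.25% → $1,571,000 × 0.25% × 10/365 = $107.6027
February 8 – October 31, 2018: 266 days at 0.2% → $1,571,000 × 0.2% × 266/365 = $2,289.7863
Total = $4,312.7178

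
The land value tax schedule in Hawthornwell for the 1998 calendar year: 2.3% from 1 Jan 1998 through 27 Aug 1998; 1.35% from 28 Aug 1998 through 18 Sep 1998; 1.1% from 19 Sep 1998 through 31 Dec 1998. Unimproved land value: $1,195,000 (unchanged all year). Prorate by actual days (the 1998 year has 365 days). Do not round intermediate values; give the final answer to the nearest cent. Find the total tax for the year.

$22,714.82

1 Jan – 27 Aug 1998: 239 days at 2.3% → $1,195,000 × 2.3% × 239/365 = $17,997.0274
28 Aug – 18 Sep 1998: 22 days at 1.35% → $1,195,000 × 1.35% × 22/365 = $972.3699
19 Sep – 31 Dec 1998: 104 days at 1.1% → $1,195,000 × 1.1% × 104/365 = $3,745.4247
Total = $22,714.8219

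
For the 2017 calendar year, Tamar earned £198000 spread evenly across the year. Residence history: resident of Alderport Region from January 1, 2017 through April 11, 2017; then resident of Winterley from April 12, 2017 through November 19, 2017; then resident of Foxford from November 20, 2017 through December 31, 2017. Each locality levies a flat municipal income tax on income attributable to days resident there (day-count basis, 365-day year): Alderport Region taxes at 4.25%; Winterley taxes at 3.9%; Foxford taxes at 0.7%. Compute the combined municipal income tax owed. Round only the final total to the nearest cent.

Alderport Region, January 1 – April 11, 2017: 101 days → £198000 × 4.25% × 101/365 = £2328.5342
Winterley, April 12 – November 19, 2017: 222 days → £198000 × 3.9% × 222/365 = £4696.6685
Foxford, November 20 – December 31, 2017: 42 days → £198000 × 0.7% × 42/365 = £159.4849
Total = £7184.6877

£7184.69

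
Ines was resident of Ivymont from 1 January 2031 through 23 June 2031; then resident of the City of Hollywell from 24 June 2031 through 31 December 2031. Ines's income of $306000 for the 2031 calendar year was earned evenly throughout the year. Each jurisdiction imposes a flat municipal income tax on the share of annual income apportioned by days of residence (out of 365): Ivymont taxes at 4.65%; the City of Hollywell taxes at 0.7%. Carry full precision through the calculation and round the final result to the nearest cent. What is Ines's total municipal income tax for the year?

$7904.02

Ivymont, 1 January – 23 June 2031: 174 days → $306000 × 4.65% × 174/365 = $6783.1397
The City of Hollywell, 24 June – 31 December 2031: 191 days → $306000 × 0.7% × 191/365 = $1120.8822
Total = $7904.0219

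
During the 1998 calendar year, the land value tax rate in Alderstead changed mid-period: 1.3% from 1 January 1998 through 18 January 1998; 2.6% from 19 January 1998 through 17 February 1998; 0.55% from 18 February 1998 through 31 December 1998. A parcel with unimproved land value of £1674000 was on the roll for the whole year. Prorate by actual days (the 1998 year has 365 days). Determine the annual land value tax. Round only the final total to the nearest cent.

£12646.73

1 January – 18 January 1998: 18 days at 1.3% → £1674000 × 1.3% × 18/365 = £1073.1945
19 January – 17 February 1998: 30 days at 2.6% → £1674000 × 2.6% × 30/365 = £3577.3151
18 February – 31 December 1998: 317 days at 0.55% → £1674000 × 0.55% × 317/365 = £7996.2164
Total = £12646.7260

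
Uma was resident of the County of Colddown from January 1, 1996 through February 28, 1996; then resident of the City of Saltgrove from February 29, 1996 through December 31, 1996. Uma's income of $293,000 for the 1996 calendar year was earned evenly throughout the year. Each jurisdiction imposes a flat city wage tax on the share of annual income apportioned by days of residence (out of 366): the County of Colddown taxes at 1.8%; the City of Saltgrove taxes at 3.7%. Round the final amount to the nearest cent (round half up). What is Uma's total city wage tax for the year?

$9,943.59

The County of Colddown, January 1 – February 28, 1996: 59 days → $293,000 × 1.8% × 59/366 = $850.1803
The City of Saltgrove, February 29 – December 31, 1996: 307 days → $293,000 × 3.7% × 307/366 = $9,093.4071
Total = $9,943.5874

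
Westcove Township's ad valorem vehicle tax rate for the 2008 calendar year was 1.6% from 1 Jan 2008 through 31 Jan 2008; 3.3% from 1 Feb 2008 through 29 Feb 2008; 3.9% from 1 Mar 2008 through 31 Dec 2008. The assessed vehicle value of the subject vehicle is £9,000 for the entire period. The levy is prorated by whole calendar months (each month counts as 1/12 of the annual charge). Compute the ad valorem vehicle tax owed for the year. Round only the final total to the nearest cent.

£329.25

1 Jan – 31 Jan 2008: 1 month at 1.6% → £9,000 × 1.6% × 1/12 = £12.0000
1 Feb – 29 Feb 2008: 1 month at 3.3% → £9,000 × 3.3% × 1/12 = £24.7500
1 Mar – 31 Dec 2008: 10 months at 3.9% → £9,000 × 3.9% × 10/12 = £292.5000
Total = £329.2500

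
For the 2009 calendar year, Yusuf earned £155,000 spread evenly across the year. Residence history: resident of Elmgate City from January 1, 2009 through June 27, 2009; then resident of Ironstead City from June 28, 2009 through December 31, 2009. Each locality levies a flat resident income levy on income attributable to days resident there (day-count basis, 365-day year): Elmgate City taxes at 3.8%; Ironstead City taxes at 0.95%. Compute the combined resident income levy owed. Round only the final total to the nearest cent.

£3,626.79

Elmgate City, January 1 – June 27, 2009: 178 days → £155,000 × 3.8% × 178/365 = £2,872.3836
Ironstead City, June 28 – December 31, 2009: 187 days → £155,000 × 0.95% × 187/365 = £754.4041
Total = £3,626.7877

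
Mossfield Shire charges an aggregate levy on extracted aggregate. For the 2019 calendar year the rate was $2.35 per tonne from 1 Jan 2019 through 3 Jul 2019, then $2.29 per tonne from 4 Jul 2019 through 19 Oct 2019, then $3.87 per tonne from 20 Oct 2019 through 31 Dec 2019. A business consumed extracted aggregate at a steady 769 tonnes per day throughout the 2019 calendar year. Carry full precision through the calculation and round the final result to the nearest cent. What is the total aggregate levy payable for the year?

$739,954.87

1 Jan – 3 Jul 2019: 184 days × 769 tonnes/day = 141,496 tonnes at $2.35/tonne → $332,515.60
4 Jul – 19 Oct 2019: 108 days × 769 tonnes/day = 83,052 tonnes at $2.29/tonne → $190,189.08
20 Oct – 31 Dec 2019: 73 days × 769 tonnes/day = 56,137 tonnes at $3.87/tonne → $217,250.19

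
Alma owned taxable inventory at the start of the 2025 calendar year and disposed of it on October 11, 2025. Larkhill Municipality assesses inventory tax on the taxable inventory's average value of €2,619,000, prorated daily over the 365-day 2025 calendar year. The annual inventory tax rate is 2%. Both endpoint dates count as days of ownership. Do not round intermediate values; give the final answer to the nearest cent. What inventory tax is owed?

Days held (January 1 – October 11, 2025): 284 out of 365
Tax = €2,619,000 × 2% × 284/365 = €40,755.9452

€40,755.95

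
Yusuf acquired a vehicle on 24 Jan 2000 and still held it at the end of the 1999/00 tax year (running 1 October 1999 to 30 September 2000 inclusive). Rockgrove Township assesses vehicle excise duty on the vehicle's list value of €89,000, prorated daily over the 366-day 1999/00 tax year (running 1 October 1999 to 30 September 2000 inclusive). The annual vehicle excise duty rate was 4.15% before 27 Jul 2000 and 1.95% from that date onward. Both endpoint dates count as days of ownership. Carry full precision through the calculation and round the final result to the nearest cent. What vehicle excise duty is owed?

€2,179.89

24 Jan – 26 Jul 2000: 185 days at 4.15% → €89,000 × 4.15% × 185/366 = €1,866.9331
27 Jul – 30 Sep 2000: 66 days at 1.95% → €89,000 × 1.95% × 66/366 = €312.9590
Total = €2,179.8921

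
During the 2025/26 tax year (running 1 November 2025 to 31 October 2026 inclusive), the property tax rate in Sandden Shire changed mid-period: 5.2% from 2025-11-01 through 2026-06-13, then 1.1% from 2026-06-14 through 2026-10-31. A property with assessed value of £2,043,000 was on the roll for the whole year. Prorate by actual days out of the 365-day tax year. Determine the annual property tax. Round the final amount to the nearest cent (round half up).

2025-11-01 to 2026-06-13: 225 days at 5.2% → £2,043,000 × 5.2% × 225/365 = £65,487.9452
2026-06-14 to 2026-10-31: 140 days at 1.1% → £2,043,000 × 1.1% × 140/365 = £8,619.7808
Total = £74,107.7260

£74,107.73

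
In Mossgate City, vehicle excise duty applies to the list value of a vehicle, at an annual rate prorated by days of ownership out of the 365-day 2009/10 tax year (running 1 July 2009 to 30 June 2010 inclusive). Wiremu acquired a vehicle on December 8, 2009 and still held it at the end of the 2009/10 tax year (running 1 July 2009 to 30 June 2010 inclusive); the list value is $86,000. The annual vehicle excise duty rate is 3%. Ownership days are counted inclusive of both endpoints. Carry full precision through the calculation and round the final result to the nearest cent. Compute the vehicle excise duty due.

Days held (December 8, 2009 – June 30, 2010): 205 out of 365
Tax = $86,000 × 3% × 205/365 = $1,449.0411

$1,449.04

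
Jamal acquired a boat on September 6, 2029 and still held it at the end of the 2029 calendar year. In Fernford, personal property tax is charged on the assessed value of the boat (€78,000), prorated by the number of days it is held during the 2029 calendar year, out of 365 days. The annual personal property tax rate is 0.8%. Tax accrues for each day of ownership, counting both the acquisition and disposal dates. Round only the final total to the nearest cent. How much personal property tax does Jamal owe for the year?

Days held (September 6 – December 31, 2029): 117 out of 365
Tax = €78,000 × 0.8% × 117/365 = €200.0219

€200.02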